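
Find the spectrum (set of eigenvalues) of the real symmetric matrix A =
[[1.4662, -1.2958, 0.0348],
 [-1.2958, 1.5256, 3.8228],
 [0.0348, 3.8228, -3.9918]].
sigma(A) ≈ {-6, 1, 4}

A is real symmetric, so its spectrum consists of real eigenvalues. Expanding the characteristic polynomial of the displayed matrix gives
  det(λ I - A) = p(λ) = λ^3 + (1)λ^2 + (-26)λ + (24).
Solving p(λ) = 0 yields eigenvalues ≈ -6, 1, 4. (A is shown rounded to 4 decimals, so these recover the underlying integer eigenvalues to within that precision.)
Verification: the trace of A = -1 equals the sum of eigenvalues -1, and det(A) ≈ -23.9997 matches the eigenvalue product -24.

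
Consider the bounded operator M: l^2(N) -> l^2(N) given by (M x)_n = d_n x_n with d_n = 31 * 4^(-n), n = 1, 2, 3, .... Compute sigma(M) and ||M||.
sigma(M) = {31 * 4^(-n) : n ≥ 1} ∪ {0}; ||M|| = 31/4

A bounded diagonal operator on l^2 with diagonal entries d_n has spectrum equal to the closure of {d_n : n ≥ 1}: every d_n is an eigenvalue (with eigenvector e_n), so {d_n} ⊂ sigma(M); the spectrum is closed, so its closure is too; and for lambda not in the closure, (M - lambda I) has bounded inverse (the diagonal entries 1/(d_n - lambda) are bounded). For our sequence d_n = 31 * 4^(-n), n = 1, 2, 3, ...:
  - {d_n} = {31 * 4^(-n) : n ≥ 1}; the only limit point is 0
  - closure = {31 * 4^(-n) : n ≥ 1} ∪ {0}
For the norm: a diagonal operator has ||M|| = sup_n |d_n|. Here d_n = 31 * 4^(-n) is positive and decreasing, so sup_n |d_n| = d_1 = 31/4. So ||M|| = 31/4.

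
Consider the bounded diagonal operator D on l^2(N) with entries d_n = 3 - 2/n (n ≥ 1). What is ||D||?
||D|| = 3

For a diagonal operator on l^2 with entries d_n, ||D|| = sup_n |d_n|. Here d_1 = 1, d_2 = 2, ..., and d_n = 3 - 2/n increases monotonically toward 3. All terms lie in [1, 3), so |d_n| = d_n and the supremum is the limit 3, which is not attained by any individual d_n. Hence ||D|| = 3.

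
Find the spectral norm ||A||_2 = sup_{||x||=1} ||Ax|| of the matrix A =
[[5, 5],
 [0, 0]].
||A||_2 = sqrt(50) ≈ 7.0711 (= sqrt(largest eigenvalue of A^T A))

||A||_2 = sigma_max(A) = sqrt(lambda_max(A^T A)). Form the symmetric matrix M = A^T A =
[[25, 25],
 [25, 25]].
Its characteristic polynomial (trace, determinant of M give the coefficients) is
  p(λ) = det(λ I - M) = λ^2 - 50λ.
For λ^2 - 50λ the discriminant is 2500. It is a perfect square (50^2), so the roots are rational: λ = (50 ± 50)/2 = 50, 0.
So the eigenvalues of A^T A are ≈ 0, 50 (all ≥ 0, as they must be for A^T A). The largest is λ_max = 50, hence ||A||_2 = sqrt(λ_max) = sqrt(50) ≈ 7.0711.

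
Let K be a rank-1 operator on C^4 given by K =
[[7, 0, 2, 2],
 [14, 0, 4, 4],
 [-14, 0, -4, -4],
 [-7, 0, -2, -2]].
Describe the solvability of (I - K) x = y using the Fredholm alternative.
(I - K) is singular (det(I - K) = 0, i.e. 1 ∈ sigma(K)). (I - K) x = y is solvable iff y ⊥ ker((I - K)^*) = span{(7, 0, 2, 2)}, i.e. iff 7y_1 + 2y_3 + 2y_4 = 0. When solvable, the solutions are x = y + c·(1, 2, -2, -1), c arbitrary (ker(I - K) = span{(1, 2, -2, -1)}, dimension 1).

K has rank 1, so it is an outer product K = u v^T: every row of K is a multiple of one row vector. Reading off the entries, u = (1, 2, -2, -1) and v = (7, 0, 2, 2) (row i of K equals u_i·v^T). A rank-one matrix u v^T satisfies K u = u (v·u) and kills the (3)-dimensional subspace v^⊥, so its characteristic polynomial is lambda^3 (lambda - v·u) with v·u = tr K = 1. Hence the eigenvalues of I - K are 1 (multiplicity 3) and 1 - (1) = 0, so det(I - K) = 0. (Direct check: I - K =
[[-6, 0, -2, -2],
 [-14, 1, -4, -4],
 [14, 0, 5, 4],
 [7, 0, 2, 3]]
has determinant 0.) So 1 is an eigenvalue of K and (I - K) is not invertible. The finite-dimensional Fredholm alternative says: either (I - K) is invertible, or ker(I - K) ≠ {0} and then range(I - K) = ker((I - K)^*)^⊥, with dim ker(I - K) = dim ker((I - K)^*). We are in the second case, so we need both kernels. Kernel of I - K: (I - K) u = u - u (v·u) = u - u = 0, so ker(I - K) = span{u} = span{(1, 2, -2, -1)} (it is exactly 1-dimensional because rank(I - K) = 3). Kernel of the adjoint: K is real, so (I - K)^* = I - K^T = I - v u^T, and (I - v u^T) v = v - v (u·v) = 0; hence ker((I - K)^*) = span{v} = span{(7, 0, 2, 2)}. Therefore (I - K) x = y is solvable iff <y, v> = 0, i.e. iff 7y_1 + 2y_3 + 2y_4 = 0. When this holds, K y = u (v·y) = 0, so (I - K) y = y and x = y is a particular solution; the full solution set is the line x = y + c·u = y + c·(1, 2, -2, -1), c ∈ C.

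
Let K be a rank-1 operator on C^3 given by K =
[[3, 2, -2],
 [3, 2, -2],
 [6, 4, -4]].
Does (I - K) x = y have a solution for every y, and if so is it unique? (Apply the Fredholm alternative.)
(I - K) is singular (det(I - K) = 0, i.e. 1 ∈ sigma(K)). (I - K) x = y is solvable iff y ⊥ ker((I - K)^*) = span{(3, 2, -2)}, i.e. iff 3y_1 + 2y_2 - 2y_3 = 0. When solvable, the solutions are x = y + c·(1, 1, 2), c arbitrary (ker(I - K) = span{(1, 1, 2)}, dimension 1).

K has rank 1, so it is an outer product K = u v^T: every row of K is a multiple of one row vector. Reading off the entries, u = (1, 1, 2) and v = (3, 2, -2) (row i of K equals u_i·v^T). A rank-one matrix u v^T satisfies K u = u (v·u) and kills the (2)-dimensional subspace v^⊥, so its characteristic polynomial is lambda^2 (lambda - v·u) with v·u = tr K = 1. Hence the eigenvalues of I - K are 1 (multiplicity 2) and 1 - (1) = 0, so det(I - K) = 0. (Direct check: I - K =
[[-2, -2, 2],
 [-3, -1, 2],
 [-6, -4, 5]]
has determinant 0.) So 1 is an eigenvalue of K and (I - K) is not invertible. The finite-dimensional Fredholm alternative says: either (I - K) is invertible, or ker(I - K) ≠ {0} and then range(I - K) = ker((I - K)^*)^⊥, with dim ker(I - K) = dim ker((I - K)^*). We are in the second case, so we need both kernels. Kernel of I - K: (I - K) u = u - u (v·u) = u - u = 0, so ker(I - K) = span{u} = span{(1, 1, 2)} (it is exactly 1-dimensional because rank(I - K) = 2). Kernel of the adjoint: K is real, so (I - K)^* = I - K^T = I - v u^T, and (I - v u^T) v = v - v (u·v) = 0; hence ker((I - K)^*) = span{v} = span{(3, 2, -2)}. Therefore (I - K) x = y is solvable iff <y, v> = 0, i.e. iff 3y_1 + 2y_2 - 2y_3 = 0. When this holds, K y = u (v·y) = 0, so (I - K) y = y and x = y is a particular solution; the full solution set is the line x = y + c·u = y + c·(1, 1, 2), c ∈ C.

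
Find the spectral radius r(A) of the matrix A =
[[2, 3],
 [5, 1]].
r(A) = (3 + sqrt(61))/2 ≈ 5.4051

The eigenvalues of A are the roots of its characteristic polynomial. With M = A (coefficients from the trace and determinant):
  p(λ) = det(λ I - M) = λ^2 - 3λ - 13.
For λ^2 - 3λ - 13 the discriminant is 61. It is nonnegative but not a perfect square, so the roots are real and irrational: λ = (3 ± sqrt(61))/2 ≈ 5.4051, -2.4051.
Thus the eigenvalues (to 4 decimals) are 5.4051 (modulus 5.4051); -2.4051 (modulus 2.4051). The spectral radius is the largest modulus: r(A) = (3 + sqrt(61))/2 ≈ 5.4051. (Cross-check: r(A) ≤ ||A||_2 ≈ 5.8339; equality holds whenever A is normal, though it can also hold for some non-normal A.)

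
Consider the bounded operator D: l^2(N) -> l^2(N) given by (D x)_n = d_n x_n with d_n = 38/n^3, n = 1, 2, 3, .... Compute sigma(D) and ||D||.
sigma(D) = {38/n^3 : n ≥ 1} ∪ {0}; ||D|| = 38

A bounded diagonal operator on l^2 with diagonal entries d_n has spectrum equal to the closure of {d_n : n ≥ 1}: every d_n is an eigenvalue (with eigenvector e_n), so {d_n} ⊂ sigma(D); the spectrum is closed, so its closure is too; and for lambda not in the closure, (D - lambda I) has bounded inverse (the diagonal entries 1/(d_n - lambda) are bounded). For our sequence d_n = 38/n^3, n = 1, 2, 3, ...:
  - {d_n} = {38/n^3 : n ≥ 1}; the only limit point is 0
  - closure = {38/n^3 : n ≥ 1} ∪ {0}
For the norm: a diagonal operator has ||D|| = sup_n |d_n|. Here d_n = 38/n^3 is positive and decreasing, so sup_n |d_n| = d_1 = 38. So ||D|| = 38.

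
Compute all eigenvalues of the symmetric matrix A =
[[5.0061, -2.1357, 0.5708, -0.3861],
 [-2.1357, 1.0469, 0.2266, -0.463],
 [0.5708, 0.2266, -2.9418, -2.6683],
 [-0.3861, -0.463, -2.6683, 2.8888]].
sigma(A) ≈ {-4, 0, 4, 6}

A is real symmetric, so its spectrum consists of real eigenvalues. Expanding the characteristic polynomial of the displayed matrix gives
  det(λ I - A) = p(λ) = λ^4 + (-6)λ^3 + (-16)λ^2 + (96)λ + (-0.002).
Solving p(λ) = 0 yields eigenvalues ≈ -4, 0, 4, 6. (A is shown rounded to 4 decimals, so these recover the underlying integer eigenvalues to within that precision.)
Verification: the trace of A = 6 equals the sum of eigenvalues 6, and det(A) ≈ -0.0020 matches the eigenvalue product 0.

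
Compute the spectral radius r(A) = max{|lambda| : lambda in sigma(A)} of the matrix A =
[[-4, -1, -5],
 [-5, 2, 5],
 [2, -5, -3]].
r(A) ≈ 5.6058

The eigenvalues of A are the roots of its characteristic polynomial. With M = A (coefficients from the trace, the sum of principal 2x2 minors, and det A):
  p(λ) = det(λ I - M) = λ^3 + 5λ^2 + 28λ + 176.
No integer candidate from the rational root theorem (±divisors of 176) is a root, so the roots are irrational. The cubic discriminant is Δ = -549040 < 0, so there is one real root and a complex-conjugate pair. p(-6) = -28 and p(-5) = 36 have opposite signs, so a root lies in (-6, -5); Newton's method refines it to λ ≈ -5.6058. Dividing out (λ - (-5.6058)) leaves approximately λ^2 - 0.6058λ + 31.396. For λ^2 - 0.6058λ + 31.396 the discriminant is -125.2171. It is negative, so the remaining roots are the complex-conjugate pair λ ≈ 0.3029 ± 5.595i. Their product equals the constant term, so |λ|^2 ≈ 31.396 and |λ| ≈ 5.6032.
Thus the eigenvalues (to 4 decimals) are -5.6058 (modulus 5.6058); 0.3029 ± 5.595i (modulus 5.6032). The spectral radius is the largest modulus: r(A) ≈ 5.6058. (Cross-check: r(A) ≤ ||A||_2 ≈ 9.261; equality holds whenever A is normal, though it can also hold for some non-normal A.)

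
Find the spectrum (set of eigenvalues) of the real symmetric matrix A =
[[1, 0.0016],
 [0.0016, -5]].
sigma(A) ≈ {-5, 1}

A is real symmetric, so its spectrum consists of real eigenvalues. Expanding the characteristic polynomial of the displayed matrix gives
  det(λ I - A) = p(λ) = λ^2 + (4)λ + (-5).
Solving p(λ) = 0 yields eigenvalues ≈ -5, 1. (A is shown rounded to 4 decimals, so these recover the underlying integer eigenvalues to within that precision.)
Verification: the trace of A = -4 equals the sum of eigenvalues -4, and det(A) ≈ -5.0000 matches the eigenvalue product -5.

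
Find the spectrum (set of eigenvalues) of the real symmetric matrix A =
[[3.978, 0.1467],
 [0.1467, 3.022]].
sigma(A) ≈ {3, 4}

A is real symmetric, so its spectrum consists of real eigenvalues. Expanding the characteristic polynomial of the displayed matrix gives
  det(λ I - A) = p(λ) = λ^2 + (-7)λ + (12).
Solving p(λ) = 0 yields eigenvalues ≈ 3, 4. (A is shown rounded to 4 decimals, so these recover the underlying integer eigenvalues to within that precision.)
Verification: the trace of A = 7 equals the sum of eigenvalues 7, and det(A) ≈ 12.0000 matches the eigenvalue product 12.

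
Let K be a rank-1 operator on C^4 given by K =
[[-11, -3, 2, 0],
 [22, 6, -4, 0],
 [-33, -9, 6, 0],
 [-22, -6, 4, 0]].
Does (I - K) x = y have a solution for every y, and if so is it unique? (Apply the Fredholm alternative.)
(I - K) is singular (det(I - K) = 0, i.e. 1 ∈ sigma(K)). (I - K) x = y is solvable iff y ⊥ ker((I - K)^*) = span{(-11, -3, 2, 0)}, i.e. iff -11y_1 - 3y_2 + 2y_3 = 0. When solvable, the solutions are x = y + c·(1, -2, 3, 2), c arbitrary (ker(I - K) = span{(1, -2, 3, 2)}, dimension 1).

K has rank 1, so it is an outer product K = u v^T: every row of K is a multiple of one row vector. Reading off the entries, u = (1, -2, 3, 2) and v = (-11, -3, 2, 0) (row i of K equals u_i·v^T). A rank-one matrix u v^T satisfies K u = u (v·u) and kills the (3)-dimensional subspace v^⊥, so its characteristic polynomial is lambda^3 (lambda - v·u) with v·u = tr K = 1. Hence the eigenvalues of I - K are 1 (multiplicity 3) and 1 - (1) = 0, so det(I - K) = 0. (Direct check: I - K =
[[12, 3, -2, 0],
 [-22, -5, 4, 0],
 [33, 9, -5, 0],
 [22, 6, -4, 1]]
has determinant 0.) So 1 is an eigenvalue of K and (I - K) is not invertible. The finite-dimensional Fredholm alternative says: either (I - K) is invertible, or ker(I - K) ≠ {0} and then range(I - K) = ker((I - K)^*)^⊥, with dim ker(I - K) = dim ker((I - K)^*). We are in the second case, so we need both kernels. Kernel of I - K: (I - K) u = u - u (v·u) = u - u = 0, so ker(I - K) = span{u} = span{(1, -2, 3, 2)} (it is exactly 1-dimensional because rank(I - K) = 3). Kernel of the adjoint: K is real, so (I - K)^* = I - K^T = I - v u^T, and (I - v u^T) v = v - v (u·v) = 0; hence ker((I - K)^*) = span{v} = span{(-11, -3, 2, 0)}. Therefore (I - K) x = y is solvable iff <y, v> = 0, i.e. iff -11y_1 - 3y_2 + 2y_3 = 0. When this holds, K y = u (v·y) = 0, so (I - K) y = y and x = y is a particular solution; the full solution set is the line x = y + c·u = y + c·(1, -2, 3, 2), c ∈ C.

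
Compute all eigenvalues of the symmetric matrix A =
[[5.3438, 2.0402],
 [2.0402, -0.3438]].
sigma(A) ≈ {-1, 6}

A is real symmetric, so its spectrum consists of real eigenvalues. Expanding the characteristic polynomial of the displayed matrix gives
  det(λ I - A) = p(λ) = λ^2 + (-5)λ + (-6).
Solving p(λ) = 0 yields eigenvalues ≈ -1, 6. (A is shown rounded to 4 decimals, so these recover the underlying integer eigenvalues to within that precision.)
Verification: the trace of A = 5 equals the sum of eigenvalues 5, and det(A) ≈ -5.9996 matches the eigenvalue product -6.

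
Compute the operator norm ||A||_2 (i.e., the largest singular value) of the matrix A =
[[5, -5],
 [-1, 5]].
||A||_2 = sqrt((76 + sqrt(4176))/2) ≈ 8.3852 (= sqrt(largest eigenvalue of A^T A))

||A||_2 = sigma_max(A) = sqrt(lambda_max(A^T A)). Form the symmetric matrix M = A^T A =
[[26, -30],
 [-30, 50]].
Its characteristic polynomial (trace, determinant of M give the coefficients) is
  p(λ) = det(λ I - M) = λ^2 - 76λ + 400.
For λ^2 - 76λ + 400 the discriminant is 4176. It is nonnegative but not a perfect square, so the roots are real and irrational: λ = (76 ± sqrt(4176))/2 ≈ 70.311, 5.689.
So the eigenvalues of A^T A are ≈ 5.689, 70.311 (all ≥ 0, as they must be for A^T A). The largest is λ_max = (76 + sqrt(4176))/2 ≈ 70.311, hence ||A||_2 = sqrt(λ_max) = sqrt((76 + sqrt(4176))/2) ≈ 8.3852.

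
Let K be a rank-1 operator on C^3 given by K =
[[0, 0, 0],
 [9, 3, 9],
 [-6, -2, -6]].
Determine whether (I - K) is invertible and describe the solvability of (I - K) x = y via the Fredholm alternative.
(I - K) is invertible (det(I - K) = 4 ≠ 0), so for every y in C^3 the equation (I - K) x = y has a unique solution.

K has rank 1, so it is an outer product K = u v^T: every row of K is a multiple of one row vector. Reading off the entries, u = (0, 3, -2) and v = (3, 1, 3) (row i of K equals u_i·v^T). A rank-one matrix u v^T satisfies K u = u (v·u) and kills the (2)-dimensional subspace v^⊥, so its characteristic polynomial is lambda^2 (lambda - v·u) with v·u = tr K = -3. Hence the eigenvalues of I - K are 1 (multiplicity 2) and 1 - (-3) = 4, so det(I - K) = 4. (Direct check: I - K =
[[1, 0, 0],
 [-9, -2, -9],
 [6, 2, 7]]
has determinant 4.) The finite-dimensional Fredholm alternative says: either (I - K) is invertible, or ker(I - K) ≠ {0} and then range(I - K) = ker((I - K)^*)^⊥, with dim ker(I - K) = dim ker((I - K)^*). Since det(I - K) ≠ 0, 1 is not an eigenvalue of K and ker(I - K) = {0}, so we are in the first case: for every y there is a unique x = (I - K)^(-1) y. Explicitly, by the Sherman–Morrison formula, (I - u v^T)^(-1) = I + u v^T/(1 - v·u), i.e. (I - K)^(-1) = I + K/(4).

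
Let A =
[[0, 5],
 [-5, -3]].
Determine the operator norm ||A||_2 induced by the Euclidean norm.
||A||_2 = sqrt((59 + sqrt(981))/2) ≈ 6.7202 (= sqrt(largest eigenvalue of A^T A))

||A||_2 = sigma_max(A) = sqrt(lambda_max(A^T A)). Form the symmetric matrix M = A^T A =
[[25, 15],
 [15, 34]].
Its characteristic polynomial (trace, determinant of M give the coefficients) is
  p(λ) = det(λ I - M) = λ^2 - 59λ + 625.
For λ^2 - 59λ + 625 the discriminant is 981. It is nonnegative but not a perfect square, so the roots are real and irrational: λ = (59 ± sqrt(981))/2 ≈ 45.1605, 13.8395.
So the eigenvalues of A^T A are ≈ 13.8395, 45.1605 (all ≥ 0, as they must be for A^T A). The largest is λ_max = (59 + sqrt(981))/2 ≈ 45.1605, hence ||A||_2 = sqrt(λ_max) = sqrt((59 + sqrt(981))/2) ≈ 6.7202.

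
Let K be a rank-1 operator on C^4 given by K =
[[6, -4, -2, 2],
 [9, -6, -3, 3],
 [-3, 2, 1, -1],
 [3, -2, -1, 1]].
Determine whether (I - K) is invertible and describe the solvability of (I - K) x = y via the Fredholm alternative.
(I - K) is invertible (det(I - K) = -1 ≠ 0), so for every y in C^4 the equation (I - K) x = y has a unique solution.

K has rank 1, so it is an outer product K = u v^T: every row of K is a multiple of one row vector. Reading off the entries, u = (-2, -3, 1, -1) and v = (-3, 2, 1, -1) (row i of K equals u_i·v^T). A rank-one matrix u v^T satisfies K u = u (v·u) and kills the (3)-dimensional subspace v^⊥, so its characteristic polynomial is lambda^3 (lambda - v·u) with v·u = tr K = 2. Hence the eigenvalues of I - K are 1 (multiplicity 3) and 1 - (2) = -1, so det(I - K) = -1. (Direct check: I - K =
[[-5, 4, 2, -2],
 [-9, 7, 3, -3],
 [3, -2, 0, 1],
 [-3, 2, 1, 0]]
has determinant -1.) The finite-dimensional Fredholm alternative says: either (I - K) is invertible, or ker(I - K) ≠ {0} and then range(I - K) = ker((I - K)^*)^⊥, with dim ker(I - K) = dim ker((I - K)^*). Since det(I - K) ≠ 0, 1 is not an eigenvalue of K and ker(I - K) = {0}, so we are in the first case: for every y there is a unique x = (I - K)^(-1) y. Explicitly, by the Sherman–Morrison formula, (I - u v^T)^(-1) = I + u v^T/(1 - v·u), i.e. (I - K)^(-1) = I - K.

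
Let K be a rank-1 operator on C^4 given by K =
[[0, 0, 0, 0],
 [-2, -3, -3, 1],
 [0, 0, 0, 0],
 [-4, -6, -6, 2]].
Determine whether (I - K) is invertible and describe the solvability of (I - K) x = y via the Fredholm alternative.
(I - K) is invertible (det(I - K) = 2 ≠ 0), so for every y in C^4 the equation (I - K) x = y has a unique solution.

K has rank 1, so it is an outer product K = u v^T: every row of K is a multiple of one row vector. Reading off the entries, u = (0, -1, 0, -2) and v = (2, 3, 3, -1) (row i of K equals u_i·v^T). A rank-one matrix u v^T satisfies K u = u (v·u) and kills the (3)-dimensional subspace v^⊥, so its characteristic polynomial is lambda^3 (lambda - v·u) with v·u = tr K = -1. Hence the eigenvalues of I - K are 1 (multiplicity 3) and 1 - (-1) = 2, so det(I - K) = 2. (Direct check: I - K =
[[1, 0, 0, 0],
 [2, 4, 3, -1],
 [0, 0, 1, 0],
 [4, 6, 6, -1]]
has determinant 2.) The finite-dimensional Fredholm alternative says: either (I - K) is invertible, or ker(I - K) ≠ {0} and then range(I - K) = ker((I - K)^*)^⊥, with dim ker(I - K) = dim ker((I - K)^*). Since det(I - K) ≠ 0, 1 is not an eigenvalue of K and ker(I - K) = {0}, so we are in the first case: for every y there is a unique x = (I - K)^(-1) y. Explicitly, by the Sherman–Morrison formula, (I - u v^T)^(-1) = I + u v^T/(1 - v·u), i.e. (I - K)^(-1) = I + K/(2).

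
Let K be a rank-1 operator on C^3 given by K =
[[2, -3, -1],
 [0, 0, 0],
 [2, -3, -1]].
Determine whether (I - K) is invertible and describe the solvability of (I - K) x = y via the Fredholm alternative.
(I - K) is singular (det(I - K) = 0, i.e. 1 ∈ sigma(K)). (I - K) x = y is solvable iff y ⊥ ker((I - K)^*) = span{(2, -3, -1)}, i.e. iff 2y_1 - 3y_2 - y_3 = 0. When solvable, the solutions are x = y + c·(1, 0, 1), c arbitrary (ker(I - K) = span{(1, 0, 1)}, dimension 1).

K has rank 1, so it is an outer product K = u v^T: every row of K is a multiple of one row vector. Reading off the entries, u = (1, 0, 1) and v = (2, -3, -1) (row i of K equals u_i·v^T). A rank-one matrix u v^T satisfies K u = u (v·u) and kills the (2)-dimensional subspace v^⊥, so its characteristic polynomial is lambda^2 (lambda - v·u) with v·u = tr K = 1. Hence the eigenvalues of I - K are 1 (multiplicity 2) and 1 - (1) = 0, so det(I - K) = 0. (Direct check: I - K =
[[-1, 3, 1],
 [0, 1, 0],
 [-2, 3, 2]]
has determinant 0.) So 1 is an eigenvalue of K and (I - K) is not invertible. The finite-dimensional Fredholm alternative says: either (I - K) is invertible, or ker(I - K) ≠ {0} and then range(I - K) = ker((I - K)^*)^⊥, with dim ker(I - K) = dim ker((I - K)^*). We are in the second case, so we need both kernels. Kernel of I - K: (I - K) u = u - u (v·u) = u - u = 0, so ker(I - K) = span{u} = span{(1, 0, 1)} (it is exactly 1-dimensional because rank(I - K) = 2). Kernel of the adjoint: K is real, so (I - K)^* = I - K^T = I - v u^T, and (I - v u^T) v = v - v (u·v) = 0; hence ker((I - K)^*) = span{v} = span{(2, -3, -1)}. Therefore (I - K) x = y is solvable iff <y, v> = 0, i.e. iff 2y_1 - 3y_2 - y_3 = 0. When this holds, K y = u (v·y) = 0, so (I - K) y = y and x = y is a particular solution; the full solution set is the line x = y + c·u = y + c·(1, 0, 1), c ∈ C.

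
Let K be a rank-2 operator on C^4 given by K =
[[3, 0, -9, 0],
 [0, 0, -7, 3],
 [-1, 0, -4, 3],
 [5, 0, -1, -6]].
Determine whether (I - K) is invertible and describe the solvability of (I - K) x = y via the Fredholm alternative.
(I - K) is invertible (det(I - K) = -4 ≠ 0), so for every y in C^4 the equation (I - K) x = y has a unique solution.

K has rank 2 and factors as K = U V^T = u1 v1^T + u2 v2^T with u1 = (0, -1, -1, 2), v1 = (3, 0, -2, -3), u2 = (-3, -3, -2, 1), v2 = (-1, 0, 3, 0) (multiplying out reproduces the displayed K). The nonzero eigenvalues of U V^T coincide with those of the 2 x 2 matrix G = V^T U = [[v1·u1, v1·u2], [v2·u1, v2·u2]] = [[-4, -8], [-3, -3]], and by the Sylvester determinant identity det(I_4 - U V^T) = det(I_2 - V^T U) = det([[5, 8], [3, 4]]) = (5)(4) - (8)(3) = -4. (Direct check: I - K =
[[-2, 0, 9, 0],
 [0, 1, 7, -3],
 [1, 0, 5, -3],
 [-5, 0, 1, 7]]
has determinant -4.) The finite-dimensional Fredholm alternative says: either (I - K) is invertible, or ker(I - K) ≠ {0} and then range(I - K) = ker((I - K)^*)^⊥, with dim ker(I - K) = dim ker((I - K)^*). Since det(I - K) ≠ 0, 1 is not an eigenvalue of K and ker(I - K) = {0}, so we are in the first case: for every y there is a unique x = (I - K)^(-1) y. (Explicitly, by the Woodbury identity, (I - U V^T)^(-1) = I + U (I_2 - G)^(-1) V^T.)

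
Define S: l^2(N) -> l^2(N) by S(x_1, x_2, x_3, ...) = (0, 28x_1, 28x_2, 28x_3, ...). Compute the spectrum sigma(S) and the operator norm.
sigma(S) = closed disk {z in C : |z| ≤ 28}; ||S|| = 28

Note S = 28·U where U is the unit right shift (U x)_k = x_{k-1} (with x_0 := 0); so ||S|| = 28||U|| and sigma(S) = 28·sigma(U). ||S x||^2 = sum_{k≥1} |28x_k|^2 = 784||x||^2, so ||S|| = 28 and sigma(S) ⊂ {|z| ≤ 28}. For any |lambda| < 28, the equation (S - lambda I) x = 0 forces x_1 = 0, then 28x_k = lambda x_{k+1} ⇒ x = 0, so S has no eigenvalues. But (S - lambda I) is not surjective for |lambda| < 28: solving (S - lambda I) x = e_1 would require x_n proportional to (lambda/28)^(-n), which is not in l^2. So every |lambda| < 28 lies in the residual spectrum. The boundary |lambda| = 28 is in the approximate point spectrum (the spectrum is closed). Hence sigma(S) is the closed disk of radius 28.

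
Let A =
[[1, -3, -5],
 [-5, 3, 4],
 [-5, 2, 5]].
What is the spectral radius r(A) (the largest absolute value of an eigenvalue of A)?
r(A) = 11

The eigenvalues of A are the roots of its characteristic polynomial. With M = A (coefficients from the trace, the sum of principal 2x2 minors, and det A):
  p(λ) = det(λ I - M) = λ^3 - 9λ^2 - 25λ + 33.
By the rational root theorem any rational root is an integer divisor of 33. Testing λ = 11: p(11) = 1331 - 1089 - 275 + 33 = 0, so λ = 11 is a root. Dividing out (λ - 11) leaves p(λ) = (λ - 11)(λ^2 + 2λ - 3). For λ^2 + 2λ - 3 the discriminant is 16. It is a perfect square (4^2), so the roots are rational: λ = (-2 ± 4)/2 = 1, -3.
Thus the eigenvalues (to 4 decimals) are 1 (modulus 1); -3 (modulus 3); 11 (modulus 11). The spectral radius is the largest modulus: r(A) = 11. (Cross-check: r(A) ≤ ||A||_2 ≈ 11.362; equality holds whenever A is normal, though it can also hold for some non-normal A.)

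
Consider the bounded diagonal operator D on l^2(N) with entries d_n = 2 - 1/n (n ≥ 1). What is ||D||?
||D|| = 2

For a diagonal operator on l^2 with entries d_n, ||D|| = sup_n |d_n|. Here d_1 = 1, d_2 = 3/2, ..., and d_n = 2 - 1/n increases monotonically toward 2. All terms lie in [1, 2), so |d_n| = d_n and the supremum is the limit 2, which is not attained by any individual d_n. Hence ||D|| = 2.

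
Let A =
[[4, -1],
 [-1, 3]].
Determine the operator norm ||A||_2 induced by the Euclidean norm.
||A||_2 = sqrt((27 + sqrt(245))/2) ≈ 4.618 (= sqrt(largest eigenvalue of A^T A))

||A||_2 = sigma_max(A) = sqrt(lambda_max(A^T A)). Form the symmetric matrix M = A^T A =
[[17, -7],
 [-7, 10]].
Its characteristic polynomial (trace, determinant of M give the coefficients) is
  p(λ) = det(λ I - M) = λ^2 - 27λ + 121.
For λ^2 - 27λ + 121 the discriminant is 245. It is nonnegative but not a perfect square, so the roots are real and irrational: λ = (27 ± sqrt(245))/2 ≈ 21.3262, 5.6738.
So the eigenvalues of A^T A are ≈ 5.6738, 21.3262 (all ≥ 0, as they must be for A^T A). The largest is λ_max = (27 + sqrt(245))/2 ≈ 21.3262, hence ||A||_2 = sqrt(λ_max) = sqrt((27 + sqrt(245))/2) ≈ 4.618.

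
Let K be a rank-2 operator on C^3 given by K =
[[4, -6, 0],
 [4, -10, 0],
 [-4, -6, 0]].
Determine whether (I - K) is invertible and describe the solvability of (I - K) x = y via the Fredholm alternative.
(I - K) is invertible (det(I - K) = -9 ≠ 0), so for every y in C^3 the equation (I - K) x = y has a unique solution.

K has rank 2 and factors as K = U V^T = u1 v1^T + u2 v2^T with u1 = (0, 1, 3), v1 = (-2, -1, 0), u2 = (-2, -3, -1), v2 = (-2, 3, 0) (multiplying out reproduces the displayed K). The nonzero eigenvalues of U V^T coincide with those of the 2 x 2 matrix G = V^T U = [[v1·u1, v1·u2], [v2·u1, v2·u2]] = [[-1, 7], [3, -5]], and by the Sylvester determinant identity det(I_3 - U V^T) = det(I_2 - V^T U) = det([[2, -7], [-3, 6]]) = (2)(6) - (-7)(-3) = -9. (Direct check: I - K =
[[-3, 6, 0],
 [-4, 11, 0],
 [4, 6, 1]]
has determinant -9.) The finite-dimensional Fredholm alternative says: either (I - K) is invertible, or ker(I - K) ≠ {0} and then range(I - K) = ker((I - K)^*)^⊥, with dim ker(I - K) = dim ker((I - K)^*). Since det(I - K) ≠ 0, 1 is not an eigenvalue of K and ker(I - K) = {0}, so we are in the first case: for every y there is a unique x = (I - K)^(-1) y. (Explicitly, by the Woodbury identity, (I - U V^T)^(-1) = I + U (I_2 - G)^(-1) V^T.)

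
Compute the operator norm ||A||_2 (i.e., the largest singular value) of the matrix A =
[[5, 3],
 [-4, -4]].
||A||_2 = sqrt((66 + sqrt(4100))/2) ≈ 8.0632 (= sqrt(largest eigenvalue of A^T A))

||A||_2 = sigma_max(A) = sqrt(lambda_max(A^T A)). Form the symmetric matrix M = A^T A =
[[41, 31],
 [31, 25]].
Its characteristic polynomial (trace, determinant of M give the coefficients) is
  p(λ) = det(λ I - M) = λ^2 - 66λ + 64.
For λ^2 - 66λ + 64 the discriminant is 4100. It is nonnegative but not a perfect square, so the roots are real and irrational: λ = (66 ± sqrt(4100))/2 ≈ 65.0156, 0.9844.
So the eigenvalues of A^T A are ≈ 0.9844, 65.0156 (all ≥ 0, as they must be for A^T A). The largest is λ_max = (66 + sqrt(4100))/2 ≈ 65.0156, hence ||A||_2 = sqrt(λ_max) = sqrt((66 + sqrt(4100))/2) ≈ 8.0632.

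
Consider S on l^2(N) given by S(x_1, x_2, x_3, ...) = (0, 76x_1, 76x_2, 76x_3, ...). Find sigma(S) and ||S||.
sigma(S) = closed disk {z in C : |z| ≤ 76}; ||S|| = 76

Note S = 76·U where U is the unit right shift (U x)_k = x_{k-1} (with x_0 := 0); so ||S|| = 76||U|| and sigma(S) = 76·sigma(U). ||S x||^2 = sum_{k≥1} |76x_k|^2 = 5776||x||^2, so ||S|| = 76 and sigma(S) ⊂ {|z| ≤ 76}. For any |lambda| < 76, the equation (S - lambda I) x = 0 forces x_1 = 0, then 76x_k = lambda x_{k+1} ⇒ x = 0, so S has no eigenvalues. But (S - lambda I) is not surjective for |lambda| < 76: solving (S - lambda I) x = e_1 would require x_n proportional to (lambda/76)^(-n), which is not in l^2. So every |lambda| < 76 lies in the residual spectrum. The boundary |lambda| = 76 is in the approximate point spectrum (the spectrum is closed). Hence sigma(S) is the closed disk of radius 76.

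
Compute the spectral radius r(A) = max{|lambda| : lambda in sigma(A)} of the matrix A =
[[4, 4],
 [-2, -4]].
r(A) = sqrt(32)/2 ≈ 2.8284

The eigenvalues of A are the roots of its characteristic polynomial. With M = A (coefficients from the trace and determinant):
  p(λ) = det(λ I - M) = λ^2 - 8.
For λ^2 - 8 the discriminant is 32. It is nonnegative but not a perfect square, so the roots are real and irrational: λ = ± sqrt(32)/2 ≈ 2.8284, -2.8284.
Thus the eigenvalues (to 4 decimals) are 2.8284 (modulus 2.8284); -2.8284 (modulus 2.8284). The spectral radius is the largest modulus: r(A) = sqrt(32)/2 ≈ 2.8284. (Cross-check: r(A) ≤ ||A||_2 ≈ 7.1231; equality holds whenever A is normal, though it can also hold for some non-normal A.)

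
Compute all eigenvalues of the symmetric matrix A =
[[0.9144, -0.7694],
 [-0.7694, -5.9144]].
sigma(A) ≈ {-6, 1}

A is real symmetric, so its spectrum consists of real eigenvalues. Expanding the characteristic polynomial of the displayed matrix gives
  det(λ I - A) = p(λ) = λ^2 + (5)λ + (-6).
Solving p(λ) = 0 yields eigenvalues ≈ -6, 1. (A is shown rounded to 4 decimals, so these recover the underlying integer eigenvalues to within that precision.)
Verification: the trace of A = -5 equals the sum of eigenvalues -5, and det(A) ≈ -6.0001 matches the eigenvalue product -6.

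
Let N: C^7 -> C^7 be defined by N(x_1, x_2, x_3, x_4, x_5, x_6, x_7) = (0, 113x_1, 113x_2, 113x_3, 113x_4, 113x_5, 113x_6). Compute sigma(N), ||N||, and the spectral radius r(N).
sigma(N) = {0}; ||N|| = 113; r(N) = 0. (N is nilpotent with N^7 = 0.)

On C^7, N is a strictly lower-triangular matrix with 113 on the subdiagonal and zeros elsewhere, so its characteristic polynomial is lambda^7 and every eigenvalue is 0: sigma(N) = {0}. For the operator norm, N e_i = 113e_{i+1} for i = 1, ..., 6 and N e_7 = 0, so the singular values of N are 113 (with multiplicity 6) and 0; hence ||N|| = 113. The spectral radius r(N) = max|lambda| = 0. Note ||N|| > r(N) — characteristic of non-normal nilpotent operators. Indeed N^7 = 0.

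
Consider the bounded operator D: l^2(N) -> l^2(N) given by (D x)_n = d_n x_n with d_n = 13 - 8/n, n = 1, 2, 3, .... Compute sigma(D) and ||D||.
sigma(D) = {13 - 8/n : n ≥ 1} ∪ {13}; ||D|| = 13

A bounded diagonal operator on l^2 with diagonal entries d_n has spectrum equal to the closure of {d_n : n ≥ 1}: every d_n is an eigenvalue (with eigenvector e_n), so {d_n} ⊂ sigma(D); the spectrum is closed, so its closure is too; and for lambda not in the closure, (D - lambda I) has bounded inverse (the diagonal entries 1/(d_n - lambda) are bounded). For our sequence d_n = 13 - 8/n, n = 1, 2, 3, ...:
  - {d_n} = {13 - 8/n : n ≥ 1}; the only limit point is 13
  - closure = {13 - 8/n : n ≥ 1} ∪ {13}
For the norm: a diagonal operator has ||D|| = sup_n |d_n|. Here d_n = 13 - 8/n increases monotonically from d_1 = 5 toward 13, with all terms in [5, 13); so sup_n |d_n| = 13 (the supremum is the limit, not attained). So ||D|| = 13.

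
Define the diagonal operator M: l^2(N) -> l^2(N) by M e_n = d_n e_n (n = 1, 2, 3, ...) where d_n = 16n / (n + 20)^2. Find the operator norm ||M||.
||M|| = 1/5 (attained at n = 20)

For M diagonal, ||M|| = sup_n |d_n|. Treat f(x) = 16x / (x + 20)^2 for real x > 0. By the quotient rule, f'(x) = 16(20 - x)/(x + 20)^3, which is positive for x < 20 and negative for x > 20. So f has a unique maximum at x = 20, and since 20 is a positive integer, the supremum over n ≥ 1 is attained at n = 20: d_20 = 16·20/(20 + 20)^2 = 16·20/1600 = 1/5. Hence ||M|| = 1/5.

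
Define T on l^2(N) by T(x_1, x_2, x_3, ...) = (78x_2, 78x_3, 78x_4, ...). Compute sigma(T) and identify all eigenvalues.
sigma(T) = closed disk {z in C : |z| ≤ 78}; sigma_p(T) = open disk {z in C : |z| < 78}

Note T = 78·V where V is the unit left shift (V x)_k = x_{k+1}; so sigma(T) = 78·sigma(V) and ||T|| = 78||V||. ||T x||^2 = 6084sum_{k≥2} |x_k|^2 ≤ 6084||x||^2, with equality on {x : x_1 = 0}, so ||T|| = 78. For any lambda with |lambda| < 78, set r = lambda/78 (|r| < 1); the vector x = (1, r, r^2, ...) is in l^2 and satisfies T x = 78(r, r^2, ...) = lambda x, so lambda is an eigenvalue. On the boundary |lambda| = 78 the geometric series diverges, so no l^2 eigenvector exists, but these lambda lie in the approximate point spectrum. Hence sigma(T) is the closed disk of radius 78 and sigma_p(T) is the open disk.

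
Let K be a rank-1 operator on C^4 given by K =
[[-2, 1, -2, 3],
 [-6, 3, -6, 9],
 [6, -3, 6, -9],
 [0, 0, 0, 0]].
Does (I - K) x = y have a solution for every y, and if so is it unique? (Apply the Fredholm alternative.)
(I - K) is invertible (det(I - K) = -6 ≠ 0), so for every y in C^4 the equation (I - K) x = y has a unique solution.

K has rank 1, so it is an outer product K = u v^T: every row of K is a multiple of one row vector. Reading off the entries, u = (1, 3, -3, 0) and v = (-2, 1, -2, 3) (row i of K equals u_i·v^T). A rank-one matrix u v^T satisfies K u = u (v·u) and kills the (3)-dimensional subspace v^⊥, so its characteristic polynomial is lambda^3 (lambda - v·u) with v·u = tr K = 7. Hence the eigenvalues of I - K are 1 (multiplicity 3) and 1 - (7) = -6, so det(I - K) = -6. (Direct check: I - K =
[[3, -1, 2, -3],
 [6, -2, 6, -9],
 [-6, 3, -5, 9],
 [0, 0, 0, 1]]
has determinant -6.) The finite-dimensional Fredholm alternative says: either (I - K) is invertible, or ker(I - K) ≠ {0} and then range(I - K) = ker((I - K)^*)^⊥, with dim ker(I - K) = dim ker((I - K)^*). Since det(I - K) ≠ 0, 1 is not an eigenvalue of K and ker(I - K) = {0}, so we are in the first case: for every y there is a unique x = (I - K)^(-1) y. Explicitly, by the Sherman–Morrison formula, (I - u v^T)^(-1) = I + u v^T/(1 - v·u), i.e. (I - K)^(-1) = I + K/(-6).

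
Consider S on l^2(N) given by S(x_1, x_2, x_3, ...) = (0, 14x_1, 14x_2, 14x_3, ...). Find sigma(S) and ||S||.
sigma(S) = closed disk {z in C : |z| ≤ 14}; ||S|| = 14

Note S = 14·U where U is the unit right shift (U x)_k = x_{k-1} (with x_0 := 0); so ||S|| = 14||U|| and sigma(S) = 14·sigma(U). ||S x||^2 = sum_{k≥1} |14x_k|^2 = 196||x||^2, so ||S|| = 14 and sigma(S) ⊂ {|z| ≤ 14}. For any |lambda| < 14, the equation (S - lambda I) x = 0 forces x_1 = 0, then 14x_k = lambda x_{k+1} ⇒ x = 0, so S has no eigenvalues. But (S - lambda I) is not surjective for |lambda| < 14: solving (S - lambda I) x = e_1 would require x_n proportional to (lambda/14)^(-n), which is not in l^2. So every |lambda| < 14 lies in the residual spectrum. The boundary |lambda| = 14 is in the approximate point spectrum (the spectrum is closed). Hence sigma(S) is the closed disk of radius 14.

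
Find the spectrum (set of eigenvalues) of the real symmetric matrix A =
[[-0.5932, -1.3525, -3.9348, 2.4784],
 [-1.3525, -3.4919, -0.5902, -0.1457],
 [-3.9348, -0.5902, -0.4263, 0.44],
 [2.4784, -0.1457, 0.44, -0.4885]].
sigma(A) ≈ {-6, -3, 0, 4}

A is real symmetric, so its spectrum consists of real eigenvalues. Expanding the characteristic polynomial of the displayed matrix gives
  det(λ I - A) = p(λ) = λ^4 + (5)λ^3 + (-18)λ^2 + (-72)λ + (0.0043).
Solving p(λ) = 0 yields eigenvalues ≈ -6, -3, 0, 4. (A is shown rounded to 4 decimals, so these recover the underlying integer eigenvalues to within that precision.)
Verification: the trace of A = -5 equals the sum of eigenvalues -5, and det(A) ≈ 0.0043 matches the eigenvalue product 0.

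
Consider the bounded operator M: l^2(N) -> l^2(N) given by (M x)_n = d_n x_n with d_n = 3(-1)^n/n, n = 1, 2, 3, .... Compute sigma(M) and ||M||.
sigma(M) = {3(-1)^n/n : n ≥ 1} ∪ {0}; ||M|| = 3

A bounded diagonal operator on l^2 with diagonal entries d_n has spectrum equal to the closure of {d_n : n ≥ 1}: every d_n is an eigenvalue (with eigenvector e_n), so {d_n} ⊂ sigma(M); the spectrum is closed, so its closure is too; and for lambda not in the closure, (M - lambda I) has bounded inverse (the diagonal entries 1/(d_n - lambda) are bounded). For our sequence d_n = 3(-1)^n/n, n = 1, 2, 3, ...:
  - {d_n} = {3(-1)^n/n : n ≥ 1}; the only limit point is 0
  - closure = {3(-1)^n/n : n ≥ 1} ∪ {0}
For the norm: a diagonal operator has ||M|| = sup_n |d_n|. Here |d_n| = 3/n is decreasing, so sup_n |d_n| = |d_1| = 3. So ||M|| = 3.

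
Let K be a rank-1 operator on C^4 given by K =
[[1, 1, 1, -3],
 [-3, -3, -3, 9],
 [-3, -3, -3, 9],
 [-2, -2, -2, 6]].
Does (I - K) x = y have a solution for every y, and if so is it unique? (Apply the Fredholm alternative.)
(I - K) is singular (det(I - K) = 0, i.e. 1 ∈ sigma(K)). (I - K) x = y is solvable iff y ⊥ ker((I - K)^*) = span{(-1, -1, -1, 3)}, i.e. iff -y_1 - y_2 - y_3 + 3y_4 = 0. When solvable, the solutions are x = y + c·(-1, 3, 3, 2), c arbitrary (ker(I - K) = span{(-1, 3, 3, 2)}, dimension 1).

K has rank 1, so it is an outer product K = u v^T: every row of K is a multiple of one row vector. Reading off the entries, u = (-1, 3, 3, 2) and v = (-1, -1, -1, 3) (row i of K equals u_i·v^T). A rank-one matrix u v^T satisfies K u = u (v·u) and kills the (3)-dimensional subspace v^⊥, so its characteristic polynomial is lambda^3 (lambda - v·u) with v·u = tr K = 1. Hence the eigenvalues of I - K are 1 (multiplicity 3) and 1 - (1) = 0, so det(I - K) = 0. (Direct check: I - K =
[[0, -1, -1, 3],
 [3, 4, 3, -9],
 [3, 3, 4, -9],
 [2, 2, 2, -5]]
has determinant 0.) So 1 is an eigenvalue of K and (I - K) is not invertible. The finite-dimensional Fredholm alternative says: either (I - K) is invertible, or ker(I - K) ≠ {0} and then range(I - K) = ker((I - K)^*)^⊥, with dim ker(I - K) = dim ker((I - K)^*). We are in the second case, so we need both kernels. Kernel of I - K: (I - K) u = u - u (v·u) = u - u = 0, so ker(I - K) = span{u} = span{(-1, 3, 3, 2)} (it is exactly 1-dimensional because rank(I - K) = 3). Kernel of the adjoint: K is real, so (I - K)^* = I - K^T = I - v u^T, and (I - v u^T) v = v - v (u·v) = 0; hence ker((I - K)^*) = span{v} = span{(-1, -1, -1, 3)}. Therefore (I - K) x = y is solvable iff <y, v> = 0, i.e. iff -y_1 - y_2 - y_3 + 3y_4 = 0. When this holds, K y = u (v·y) = 0, so (I - K) y = y and x = y is a particular solution; the full solution set is the line x = y + c·u = y + c·(-1, 3, 3, 2), c ∈ C.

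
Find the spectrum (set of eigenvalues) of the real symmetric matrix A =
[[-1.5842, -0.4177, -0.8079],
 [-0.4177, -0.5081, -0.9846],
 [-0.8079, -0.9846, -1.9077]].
sigma(A) ≈ {-3, -1, 0}

A is real symmetric, so its spectrum consists of real eigenvalues. Expanding the characteristic polynomial of the displayed matrix gives
  det(λ I - A) = p(λ) = λ^3 + (4)λ^2 + (3)λ + (0).
Solving p(λ) = 0 yields eigenvalues ≈ -3, -1, 0. (A is shown rounded to 4 decimals, so these recover the underlying integer eigenvalues to within that precision.)
Verification: the trace of A = -4 equals the sum of eigenvalues -4, and det(A) ≈ 0.0002 matches the eigenvalue product 0.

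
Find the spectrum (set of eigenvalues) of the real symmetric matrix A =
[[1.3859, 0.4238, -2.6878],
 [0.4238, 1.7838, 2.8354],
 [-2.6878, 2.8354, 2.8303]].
sigma(A) ≈ {-2, 2, 6}

A is real symmetric, so its spectrum consists of real eigenvalues. Expanding the characteristic polynomial of the displayed matrix gives
  det(λ I - A) = p(λ) = λ^3 + (-6)λ^2 + (-4)λ + (24).
Solving p(λ) = 0 yields eigenvalues ≈ -2, 2, 6. (A is shown rounded to 4 decimals, so these recover the underlying integer eigenvalues to within that precision.)
Verification: the trace of A = 6 equals the sum of eigenvalues 6, and det(A) ≈ -23.9995 matches the eigenvalue product -24.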